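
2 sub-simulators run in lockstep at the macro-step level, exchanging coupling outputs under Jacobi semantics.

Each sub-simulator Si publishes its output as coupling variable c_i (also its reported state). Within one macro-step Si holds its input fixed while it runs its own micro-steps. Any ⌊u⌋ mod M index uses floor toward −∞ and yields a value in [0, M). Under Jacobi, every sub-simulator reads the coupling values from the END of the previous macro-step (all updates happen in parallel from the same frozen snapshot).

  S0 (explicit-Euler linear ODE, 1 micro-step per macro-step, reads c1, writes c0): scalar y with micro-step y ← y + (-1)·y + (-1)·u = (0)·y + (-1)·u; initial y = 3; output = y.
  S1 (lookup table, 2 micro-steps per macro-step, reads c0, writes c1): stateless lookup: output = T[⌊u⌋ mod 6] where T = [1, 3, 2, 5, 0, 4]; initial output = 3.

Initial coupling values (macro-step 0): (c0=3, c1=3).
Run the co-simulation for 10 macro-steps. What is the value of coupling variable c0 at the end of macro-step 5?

c0 at macro-step 5 = -3

macro 1: S0 reads c1=3 → after 1×micro: -3; S1 reads c0=3 → after 2×micro: 5 ⇒ (c0=-3, c1=5)
macro 2: S0 reads c1=5 → after 1×micro: -5; S1 reads c0=-3 → after 2×micro: 5 ⇒ (c0=-5, c1=5)
macro 3: S0 reads c1=5 → after 1×micro: -5; S1 reads c0=-5 → after 2×micro: 3 ⇒ (c0=-5, c1=3)
macro 4: S0 reads c1=3 → after 1×micro: -3; S1 reads c0=-5 → after 2×micro: 3 ⇒ (c0=-3, c1=3)
macro 5: S0 reads c1=3 → after 1×micro: -3; S1 reads c0=-3 → after 2×micro: 5 ⇒ (c0=-3, c1=5)
macro 6: S0 reads c1=5 → after 1×micro: -5; S1 reads c0=-3 → after 2×micro: 5 ⇒ (c0=-5, c1=5)
macro 7: S0 reads c1=5 → after 1×micro: -5; S1 reads c0=-5 → after 2×micro: 3 ⇒ (c0=-5, c1=3)
macro 8: S0 reads c1=3 → after 1×micro: -3; S1 reads c0=-5 → after 2×micro: 3 ⇒ (c0=-3, c1=3)
macro 9: S0 reads c1=3 → after 1×micro: -3; S1 reads c0=-3 → after 2×micro: 5 ⇒ (c0=-3, c1=5)
macro 10: S0 reads c1=5 → after 1×micro: -5; S1 reads c0=-3 → after 2×micro: 5 ⇒ (c0=-5, c1=5)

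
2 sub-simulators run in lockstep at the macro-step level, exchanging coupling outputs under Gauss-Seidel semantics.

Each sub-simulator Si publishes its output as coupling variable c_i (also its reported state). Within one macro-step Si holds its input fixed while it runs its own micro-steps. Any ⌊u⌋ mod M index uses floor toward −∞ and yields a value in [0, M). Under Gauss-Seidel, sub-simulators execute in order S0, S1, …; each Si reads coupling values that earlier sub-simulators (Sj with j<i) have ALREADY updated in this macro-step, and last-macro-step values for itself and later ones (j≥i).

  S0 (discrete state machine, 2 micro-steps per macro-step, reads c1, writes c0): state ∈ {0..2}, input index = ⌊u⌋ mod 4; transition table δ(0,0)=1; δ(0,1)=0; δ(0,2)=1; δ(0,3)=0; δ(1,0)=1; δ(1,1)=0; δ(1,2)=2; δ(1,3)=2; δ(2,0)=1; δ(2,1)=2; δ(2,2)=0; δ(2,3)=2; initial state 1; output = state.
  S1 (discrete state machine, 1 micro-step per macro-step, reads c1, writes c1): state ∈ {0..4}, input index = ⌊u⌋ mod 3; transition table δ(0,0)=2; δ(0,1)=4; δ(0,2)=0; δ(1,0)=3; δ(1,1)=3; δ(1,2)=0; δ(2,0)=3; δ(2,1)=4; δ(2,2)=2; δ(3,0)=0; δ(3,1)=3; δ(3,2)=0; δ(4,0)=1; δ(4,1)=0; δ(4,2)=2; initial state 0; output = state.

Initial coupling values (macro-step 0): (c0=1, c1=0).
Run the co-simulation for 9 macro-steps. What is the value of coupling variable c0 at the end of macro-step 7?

macro 1: S0 reads c1=0 → after 2×micro: 1; S1 reads c1=0 → after 1×micro: 2 ⇒ (c0=1, c1=2)
macro 2: S0 reads c1=2 → after 2×micro: 0; S1 reads c1=2 → after 1×micro: 2 ⇒ (c0=0, c1=2)
macro 3: S0 reads c1=2 → after 2×micro: 2; S1 reads c1=2 → after 1×micro: 2 ⇒ (c0=2, c1=2)
macro 4: S0 reads c1=2 → after 2×micro: 1; S1 reads c1=2 → after 1×micro: 2 ⇒ (c0=1, c1=2)
macro 5: S0 reads c1=2 → after 2×micro: 0; S1 reads c1=2 → after 1×micro: 2 ⇒ (c0=0, c1=2)
macro 6: S0 reads c1=2 → after 2×micro: 2; S1 reads c1=2 → after 1×micro: 2 ⇒ (c0=2, c1=2)
macro 7: S0 reads c1=2 → after 2×micro: 1; S1 reads c1=2 → after 1×micro: 2 ⇒ (c0=1, c1=2)
macro 8: S0 reads c1=2 → after 2×micro: 0; S1 reads c1=2 → after 1×micro: 2 ⇒ (c0=0, c1=2)
macro 9: S0 reads c1=2 → after 2×micro: 2; S1 reads c1=2 → after 1×micro: 2 ⇒ (c0=2, c1=2)

c0 at macro-step 7 = 1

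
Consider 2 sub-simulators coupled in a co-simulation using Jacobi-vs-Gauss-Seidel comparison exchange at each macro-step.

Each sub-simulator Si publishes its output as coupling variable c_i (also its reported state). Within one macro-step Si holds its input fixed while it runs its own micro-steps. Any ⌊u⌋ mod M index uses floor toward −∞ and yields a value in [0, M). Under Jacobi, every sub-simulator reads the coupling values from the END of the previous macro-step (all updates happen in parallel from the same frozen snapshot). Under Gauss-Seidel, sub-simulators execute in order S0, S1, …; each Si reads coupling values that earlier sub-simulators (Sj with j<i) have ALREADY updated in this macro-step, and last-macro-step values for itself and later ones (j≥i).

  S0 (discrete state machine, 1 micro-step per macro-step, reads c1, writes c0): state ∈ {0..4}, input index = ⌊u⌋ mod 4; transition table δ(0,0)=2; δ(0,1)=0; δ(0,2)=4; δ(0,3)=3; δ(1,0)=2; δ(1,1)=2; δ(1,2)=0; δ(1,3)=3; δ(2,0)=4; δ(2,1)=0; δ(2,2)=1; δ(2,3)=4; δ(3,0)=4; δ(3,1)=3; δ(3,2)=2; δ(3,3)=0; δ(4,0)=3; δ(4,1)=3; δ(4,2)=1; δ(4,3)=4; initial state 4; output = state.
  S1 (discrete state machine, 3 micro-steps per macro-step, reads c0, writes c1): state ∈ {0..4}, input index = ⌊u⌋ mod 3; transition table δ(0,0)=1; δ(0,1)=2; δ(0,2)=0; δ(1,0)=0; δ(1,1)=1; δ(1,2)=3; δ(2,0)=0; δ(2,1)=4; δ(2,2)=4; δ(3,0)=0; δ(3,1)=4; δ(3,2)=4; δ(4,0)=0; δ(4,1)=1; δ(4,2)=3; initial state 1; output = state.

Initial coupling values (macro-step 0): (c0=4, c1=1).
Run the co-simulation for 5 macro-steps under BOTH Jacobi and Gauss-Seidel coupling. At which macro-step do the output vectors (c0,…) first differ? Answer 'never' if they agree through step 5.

[Jacobi] macro 1: S0 reads c1=1 → after 1×micro: 3; S1 reads c0=4 → after 3×micro: 1 ⇒ (c0=3, c1=1)
[Jacobi] macro 2: S0 reads c1=1 → after 1×micro: 3; S1 reads c0=3 → after 3×micro: 0 ⇒ (c0=3, c1=0)
[Jacobi] macro 3: S0 reads c1=0 → after 1×micro: 4; S1 reads c0=3 → after 3×micro: 1 ⇒ (c0=4, c1=1)
[Jacobi] macro 4: S0 reads c1=1 → after 1×micro: 3; S1 reads c0=4 → after 3×micro: 1 ⇒ (c0=3, c1=1)
[Jacobi] macro 5: S0 reads c1=1 → after 1×micro: 3; S1 reads c0=3 → after 3×micro: 0 ⇒ (c0=3, c1=0)
[Gauss-Seidel] macro 1: S0 reads c1=1 → after 1×micro: 3; S1 reads c0=3 → after 3×micro: 0 ⇒ (c0=3, c1=0)
[Gauss-Seidel] macro 2: S0 reads c1=0 → after 1×micro: 4; S1 reads c0=4 → after 3×micro: 1 ⇒ (c0=4, c1=1)
[Gauss-Seidel] macro 3: S0 reads c1=1 → after 1×micro: 3; S1 reads c0=3 → after 3×micro: 0 ⇒ (c0=3, c1=0)
[Gauss-Seidel] macro 4: S0 reads c1=0 → after 1×micro: 4; S1 reads c0=4 → after 3×micro: 1 ⇒ (c0=4, c1=1)
[Gauss-Seidel] macro 5: S0 reads c1=1 → after 1×micro: 3; S1 reads c0=3 → after 3×micro: 0 ⇒ (c0=3, c1=0)

first divergence at macro-step: 1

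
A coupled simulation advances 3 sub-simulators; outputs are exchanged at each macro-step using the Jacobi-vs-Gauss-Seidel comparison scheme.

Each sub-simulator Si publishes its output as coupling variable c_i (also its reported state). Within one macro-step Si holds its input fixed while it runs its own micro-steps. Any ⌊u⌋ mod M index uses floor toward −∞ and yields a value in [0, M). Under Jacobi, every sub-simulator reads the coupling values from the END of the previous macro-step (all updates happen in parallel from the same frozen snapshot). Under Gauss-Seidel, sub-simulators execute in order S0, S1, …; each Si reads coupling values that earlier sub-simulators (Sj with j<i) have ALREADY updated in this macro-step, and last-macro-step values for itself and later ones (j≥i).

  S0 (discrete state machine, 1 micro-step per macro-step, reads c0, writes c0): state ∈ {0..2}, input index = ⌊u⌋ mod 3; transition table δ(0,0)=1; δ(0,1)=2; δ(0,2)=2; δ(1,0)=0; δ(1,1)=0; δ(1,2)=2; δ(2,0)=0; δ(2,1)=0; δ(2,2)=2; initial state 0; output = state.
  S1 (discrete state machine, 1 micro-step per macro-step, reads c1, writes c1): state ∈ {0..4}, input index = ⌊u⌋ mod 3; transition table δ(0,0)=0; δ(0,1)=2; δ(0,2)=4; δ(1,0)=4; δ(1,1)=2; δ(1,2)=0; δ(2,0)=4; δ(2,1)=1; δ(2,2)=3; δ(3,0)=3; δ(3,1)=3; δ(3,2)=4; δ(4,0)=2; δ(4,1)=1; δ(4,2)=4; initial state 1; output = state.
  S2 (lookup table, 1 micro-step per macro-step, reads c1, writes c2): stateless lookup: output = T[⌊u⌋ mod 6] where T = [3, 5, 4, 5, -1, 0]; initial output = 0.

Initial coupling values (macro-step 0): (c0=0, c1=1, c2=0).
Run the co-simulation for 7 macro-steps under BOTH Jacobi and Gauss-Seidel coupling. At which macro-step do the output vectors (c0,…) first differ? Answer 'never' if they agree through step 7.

first divergence at macro-step: 1

[Jacobi] macro 1: S0 reads c0=0 → after 1×micro: 1; S1 reads c1=1 → after 1×micro: 2; S2 reads c1=1 → after 1×micro: 5 ⇒ (c0=1, c1=2, c2=5)
[Jacobi] macro 2: S0 reads c0=1 → after 1×micro: 0; S1 reads c1=2 → after 1×micro: 3; S2 reads c1=2 → after 1×micro: 4 ⇒ (c0=0, c1=3, c2=4)
[Jacobi] macro 3: S0 reads c0=0 → after 1×micro: 1; S1 reads c1=3 → after 1×micro: 3; S2 reads c1=3 → after 1×micro: 5 ⇒ (c0=1, c1=3, c2=5)
[Jacobi] macro 4: S0 reads c0=1 → after 1×micro: 0; S1 reads c1=3 → after 1×micro: 3; S2 reads c1=3 → after 1×micro: 5 ⇒ (c0=0, c1=3, c2=5)
[Jacobi] macro 5: S0 reads c0=0 → after 1×micro: 1; S1 reads c1=3 → after 1×micro: 3; S2 reads c1=3 → after 1×micro: 5 ⇒ (c0=1, c1=3, c2=5)
[Jacobi] macro 6: S0 reads c0=1 → after 1×micro: 0; S1 reads c1=3 → after 1×micro: 3; S2 reads c1=3 → after 1×micro: 5 ⇒ (c0=0, c1=3, c2=5)
[Jacobi] macro 7: S0 reads c0=0 → after 1×micro: 1; S1 reads c1=3 → after 1×micro: 3; S2 reads c1=3 → after 1×micro: 5 ⇒ (c0=1, c1=3, c2=5)
[Gauss-Seidel] macro 1: S0 reads c0=0 → after 1×micro: 1; S1 reads c1=1 → after 1×micro: 2; S2 reads c1=2 → after 1×micro: 4 ⇒ (c0=1, c1=2, c2=4)
[Gauss-Seidel] macro 2: S0 reads c0=1 → after 1×micro: 0; S1 reads c1=2 → after 1×micro: 3; S2 reads c1=3 → after 1×micro: 5 ⇒ (c0=0, c1=3, c2=5)
[Gauss-Seidel] macro 3: S0 reads c0=0 → after 1×micro: 1; S1 reads c1=3 → after 1×micro: 3; S2 reads c1=3 → after 1×micro: 5 ⇒ (c0=1, c1=3, c2=5)
[Gauss-Seidel] macro 4: S0 reads c0=1 → after 1×micro: 0; S1 reads c1=3 → after 1×micro: 3; S2 reads c1=3 → after 1×micro: 5 ⇒ (c0=0, c1=3, c2=5)
[Gauss-Seidel] macro 5: S0 reads c0=0 → after 1×micro: 1; S1 reads c1=3 → after 1×micro: 3; S2 reads c1=3 → after 1×micro: 5 ⇒ (c0=1, c1=3, c2=5)
[Gauss-Seidel] macro 6: S0 reads c0=1 → after 1×micro: 0; S1 reads c1=3 → after 1×micro: 3; S2 reads c1=3 → after 1×micro: 5 ⇒ (c0=0, c1=3, c2=5)
[Gauss-Seidel] macro 7: S0 reads c0=0 → after 1×micro: 1; S1 reads c1=3 → after 1×micro: 3; S2 reads c1=3 → after 1×micro: 5 ⇒ (c0=1, c1=3, c2=5)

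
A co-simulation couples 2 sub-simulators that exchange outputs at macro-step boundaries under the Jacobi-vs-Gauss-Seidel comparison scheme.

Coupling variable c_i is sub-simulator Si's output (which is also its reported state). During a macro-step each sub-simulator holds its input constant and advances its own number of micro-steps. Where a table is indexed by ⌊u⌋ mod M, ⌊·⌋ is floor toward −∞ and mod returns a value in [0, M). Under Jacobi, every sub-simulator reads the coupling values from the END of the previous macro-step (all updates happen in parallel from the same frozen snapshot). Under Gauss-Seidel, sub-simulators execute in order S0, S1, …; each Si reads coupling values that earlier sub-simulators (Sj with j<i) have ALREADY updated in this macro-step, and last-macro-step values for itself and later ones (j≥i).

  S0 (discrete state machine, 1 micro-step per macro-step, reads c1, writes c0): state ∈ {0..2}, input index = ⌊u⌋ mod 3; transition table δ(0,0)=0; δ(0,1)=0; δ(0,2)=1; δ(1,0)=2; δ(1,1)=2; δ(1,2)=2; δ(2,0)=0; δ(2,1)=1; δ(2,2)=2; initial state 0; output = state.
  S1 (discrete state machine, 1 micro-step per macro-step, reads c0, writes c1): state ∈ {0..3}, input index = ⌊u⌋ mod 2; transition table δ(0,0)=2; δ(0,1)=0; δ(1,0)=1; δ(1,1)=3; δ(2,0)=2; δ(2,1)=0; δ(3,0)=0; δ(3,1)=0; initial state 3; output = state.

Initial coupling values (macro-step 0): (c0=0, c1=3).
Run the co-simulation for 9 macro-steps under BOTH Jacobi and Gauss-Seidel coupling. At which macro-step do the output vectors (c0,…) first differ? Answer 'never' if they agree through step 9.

first divergence at macro-step: 3

[Jacobi] macro 1: S0 reads c1=3 → after 1×micro: 0; S1 reads c0=0 → after 1×micro: 0 ⇒ (c0=0, c1=0)
[Jacobi] macro 2: S0 reads c1=0 → after 1×micro: 0; S1 reads c0=0 → after 1×micro: 2 ⇒ (c0=0, c1=2)
[Jacobi] macro 3: S0 reads c1=2 → after 1×micro: 1; S1 reads c0=0 → after 1×micro: 2 ⇒ (c0=1, c1=2)
[Jacobi] macro 4: S0 reads c1=2 → after 1×micro: 2; S1 reads c0=1 → after 1×micro: 0 ⇒ (c0=2, c1=0)
[Jacobi] macro 5: S0 reads c1=0 → after 1×micro: 0; S1 reads c0=2 → after 1×micro: 2 ⇒ (c0=0, c1=2)
[Jacobi] macro 6: S0 reads c1=2 → after 1×micro: 1; S1 reads c0=0 → after 1×micro: 2 ⇒ (c0=1, c1=2)
[Jacobi] macro 7: S0 reads c1=2 → after 1×micro: 2; S1 reads c0=1 → after 1×micro: 0 ⇒ (c0=2, c1=0)
[Jacobi] macro 8: S0 reads c1=0 → after 1×micro: 0; S1 reads c0=2 → after 1×micro: 2 ⇒ (c0=0, c1=2)
[Jacobi] macro 9: S0 reads c1=2 → after 1×micro: 1; S1 reads c0=0 → after 1×micro: 2 ⇒ (c0=1, c1=2)
[Gauss-Seidel] macro 1: S0 reads c1=3 → after 1×micro: 0; S1 reads c0=0 → after 1×micro: 0 ⇒ (c0=0, c1=0)
[Gauss-Seidel] macro 2: S0 reads c1=0 → after 1×micro: 0; S1 reads c0=0 → after 1×micro: 2 ⇒ (c0=0, c1=2)
[Gauss-Seidel] macro 3: S0 reads c1=2 → after 1×micro: 1; S1 reads c0=1 → after 1×micro: 0 ⇒ (c0=1, c1=0)
[Gauss-Seidel] macro 4: S0 reads c1=0 → after 1×micro: 2; S1 reads c0=2 → after 1×micro: 2 ⇒ (c0=2, c1=2)
[Gauss-Seidel] macro 5: S0 reads c1=2 → after 1×micro: 2; S1 reads c0=2 → after 1×micro: 2 ⇒ (c0=2, c1=2)
[Gauss-Seidel] macro 6: S0 reads c1=2 → after 1×micro: 2; S1 reads c0=2 → after 1×micro: 2 ⇒ (c0=2, c1=2)
[Gauss-Seidel] macro 7: S0 reads c1=2 → after 1×micro: 2; S1 reads c0=2 → after 1×micro: 2 ⇒ (c0=2, c1=2)
[Gauss-Seidel] macro 8: S0 reads c1=2 → after 1×micro: 2; S1 reads c0=2 → after 1×micro: 2 ⇒ (c0=2, c1=2)
[Gauss-Seidel] macro 9: S0 reads c1=2 → after 1×micro: 2; S1 reads c0=2 → after 1×micro: 2 ⇒ (c0=2, c1=2)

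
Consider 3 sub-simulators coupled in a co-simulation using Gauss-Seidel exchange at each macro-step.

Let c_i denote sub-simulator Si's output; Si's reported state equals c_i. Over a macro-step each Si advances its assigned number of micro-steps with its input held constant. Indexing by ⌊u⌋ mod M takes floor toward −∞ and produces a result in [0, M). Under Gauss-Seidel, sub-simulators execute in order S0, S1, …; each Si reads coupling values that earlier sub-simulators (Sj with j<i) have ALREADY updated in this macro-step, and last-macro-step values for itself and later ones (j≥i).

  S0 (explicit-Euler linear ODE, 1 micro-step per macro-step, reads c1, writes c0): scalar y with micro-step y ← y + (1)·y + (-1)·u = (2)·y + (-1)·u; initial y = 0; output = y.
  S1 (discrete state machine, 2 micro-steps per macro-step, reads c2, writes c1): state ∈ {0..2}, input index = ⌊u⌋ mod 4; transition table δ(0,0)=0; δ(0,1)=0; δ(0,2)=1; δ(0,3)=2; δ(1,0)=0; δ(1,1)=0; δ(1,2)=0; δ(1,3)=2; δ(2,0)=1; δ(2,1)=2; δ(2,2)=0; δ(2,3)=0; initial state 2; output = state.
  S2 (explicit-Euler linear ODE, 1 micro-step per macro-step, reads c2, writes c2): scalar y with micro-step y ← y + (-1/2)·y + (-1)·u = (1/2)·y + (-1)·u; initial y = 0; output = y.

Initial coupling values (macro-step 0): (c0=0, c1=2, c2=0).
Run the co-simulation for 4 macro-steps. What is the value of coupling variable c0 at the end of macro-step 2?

c0 at macro-step 2 = -4

macro 1: S0 reads c1=2 → after 1×micro: -2; S1 reads c2=0 → after 2×micro: 0; S2 reads c2=0 → after 1×micro: 0 ⇒ (c0=-2, c1=0, c2=0)
macro 2: S0 reads c1=0 → after 1×micro: -4; S1 reads c2=0 → after 2×micro: 0; S2 reads c2=0 → after 1×micro: 0 ⇒ (c0=-4, c1=0, c2=0)
macro 3: S0 reads c1=0 → after 1×micro: -8; S1 reads c2=0 → after 2×micro: 0; S2 reads c2=0 → after 1×micro: 0 ⇒ (c0=-8, c1=0, c2=0)
macro 4: S0 reads c1=0 → after 1×micro: -16; S1 reads c2=0 → after 2×micro: 0; S2 reads c2=0 → after 1×micro: 0 ⇒ (c0=-16, c1=0, c2=0)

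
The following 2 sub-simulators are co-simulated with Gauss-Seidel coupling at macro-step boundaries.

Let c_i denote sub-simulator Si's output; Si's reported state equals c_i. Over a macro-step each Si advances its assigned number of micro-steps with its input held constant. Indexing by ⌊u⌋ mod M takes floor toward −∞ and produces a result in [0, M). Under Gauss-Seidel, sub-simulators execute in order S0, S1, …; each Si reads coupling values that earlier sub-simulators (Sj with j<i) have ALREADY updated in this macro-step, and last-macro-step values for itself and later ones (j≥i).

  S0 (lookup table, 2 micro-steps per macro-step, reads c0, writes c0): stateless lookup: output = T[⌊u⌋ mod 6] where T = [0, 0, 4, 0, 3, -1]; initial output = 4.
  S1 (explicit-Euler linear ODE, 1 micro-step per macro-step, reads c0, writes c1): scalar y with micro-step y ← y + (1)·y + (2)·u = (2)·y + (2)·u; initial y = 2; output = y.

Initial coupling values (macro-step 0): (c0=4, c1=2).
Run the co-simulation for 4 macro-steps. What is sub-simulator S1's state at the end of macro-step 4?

macro 1: S0 reads c0=4 → after 2×micro: 3; S1 reads c0=3 → after 1×micro: 10 ⇒ (c0=3, c1=10)
macro 2: S0 reads c0=3 → after 2×micro: 0; S1 reads c0=0 → after 1×micro: 20 ⇒ (c0=0, c1=20)
macro 3: S0 reads c0=0 → after 2×micro: 0; S1 reads c0=0 → after 1×micro: 40 ⇒ (c0=0, c1=40)
macro 4: S0 reads c0=0 → after 2×micro: 0; S1 reads c0=0 → after 1×micro: 80 ⇒ (c0=0, c1=80)

S1 state at macro-step 4 = 80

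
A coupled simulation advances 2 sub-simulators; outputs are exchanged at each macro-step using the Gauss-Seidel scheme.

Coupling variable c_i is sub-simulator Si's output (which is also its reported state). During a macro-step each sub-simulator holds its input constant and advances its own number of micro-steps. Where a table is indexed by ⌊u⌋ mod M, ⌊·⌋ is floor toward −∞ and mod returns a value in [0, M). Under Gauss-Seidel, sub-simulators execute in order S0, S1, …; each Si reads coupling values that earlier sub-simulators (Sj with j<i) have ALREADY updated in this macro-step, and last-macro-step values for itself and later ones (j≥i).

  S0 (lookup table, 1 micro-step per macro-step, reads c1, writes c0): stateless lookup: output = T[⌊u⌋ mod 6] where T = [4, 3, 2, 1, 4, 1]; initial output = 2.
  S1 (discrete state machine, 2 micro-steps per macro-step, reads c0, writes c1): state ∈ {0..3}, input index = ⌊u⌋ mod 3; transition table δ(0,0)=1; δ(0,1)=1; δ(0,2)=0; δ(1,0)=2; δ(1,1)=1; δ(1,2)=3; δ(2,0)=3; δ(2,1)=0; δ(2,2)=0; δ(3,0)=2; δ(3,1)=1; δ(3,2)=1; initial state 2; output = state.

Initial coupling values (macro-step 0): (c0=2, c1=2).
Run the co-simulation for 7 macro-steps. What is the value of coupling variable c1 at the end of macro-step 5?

macro 1: S0 reads c1=2 → after 1×micro: 2; S1 reads c0=2 → after 2×micro: 0 ⇒ (c0=2, c1=0)
macro 2: S0 reads c1=0 → after 1×micro: 4; S1 reads c0=4 → after 2×micro: 1 ⇒ (c0=4, c1=1)
macro 3: S0 reads c1=1 → after 1×micro: 3; S1 reads c0=3 → after 2×micro: 3 ⇒ (c0=3, c1=3)
macro 4: S0 reads c1=3 → after 1×micro: 1; S1 reads c0=1 → after 2×micro: 1 ⇒ (c0=1, c1=1)
macro 5: S0 reads c1=1 → after 1×micro: 3; S1 reads c0=3 → after 2×micro: 3 ⇒ (c0=3, c1=3)
macro 6: S0 reads c1=3 → after 1×micro: 1; S1 reads c0=1 → after 2×micro: 1 ⇒ (c0=1, c1=1)
macro 7: S0 reads c1=1 → after 1×micro: 3; S1 reads c0=3 → after 2×micro: 3 ⇒ (c0=3, c1=3)

c1 at macro-step 5 = 3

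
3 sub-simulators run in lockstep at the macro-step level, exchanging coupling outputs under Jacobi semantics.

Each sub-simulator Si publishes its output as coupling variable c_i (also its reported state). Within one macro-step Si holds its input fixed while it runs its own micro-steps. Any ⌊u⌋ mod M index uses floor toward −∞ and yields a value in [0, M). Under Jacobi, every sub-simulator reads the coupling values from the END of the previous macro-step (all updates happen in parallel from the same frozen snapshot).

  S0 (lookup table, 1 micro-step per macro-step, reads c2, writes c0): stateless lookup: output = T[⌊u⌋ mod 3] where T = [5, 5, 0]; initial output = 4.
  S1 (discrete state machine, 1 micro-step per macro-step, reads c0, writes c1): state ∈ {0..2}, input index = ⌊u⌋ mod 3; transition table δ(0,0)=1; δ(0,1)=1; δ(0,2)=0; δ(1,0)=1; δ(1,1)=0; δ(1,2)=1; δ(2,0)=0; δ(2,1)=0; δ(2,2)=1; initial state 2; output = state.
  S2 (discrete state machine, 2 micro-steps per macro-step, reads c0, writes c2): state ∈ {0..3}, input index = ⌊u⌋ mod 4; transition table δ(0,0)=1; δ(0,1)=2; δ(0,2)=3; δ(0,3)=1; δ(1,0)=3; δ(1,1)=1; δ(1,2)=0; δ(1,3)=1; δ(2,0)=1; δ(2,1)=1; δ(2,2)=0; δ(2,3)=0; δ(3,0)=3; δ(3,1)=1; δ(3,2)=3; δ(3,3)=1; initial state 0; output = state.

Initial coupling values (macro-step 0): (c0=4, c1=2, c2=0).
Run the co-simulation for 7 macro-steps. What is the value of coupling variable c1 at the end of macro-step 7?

c1 at macro-step 7 = 0

macro 1: S0 reads c2=0 → after 1×micro: 5; S1 reads c0=4 → after 1×micro: 0; S2 reads c0=4 → after 2×micro: 3 ⇒ (c0=5, c1=0, c2=3)
macro 2: S0 reads c2=3 → after 1×micro: 5; S1 reads c0=5 → after 1×micro: 0; S2 reads c0=5 → after 2×micro: 1 ⇒ (c0=5, c1=0, c2=1)
macro 3: S0 reads c2=1 → after 1×micro: 5; S1 reads c0=5 → after 1×micro: 0; S2 reads c0=5 → after 2×micro: 1 ⇒ (c0=5, c1=0, c2=1)
macro 4: S0 reads c2=1 → after 1×micro: 5; S1 reads c0=5 → after 1×micro: 0; S2 reads c0=5 → after 2×micro: 1 ⇒ (c0=5, c1=0, c2=1)
macro 5: S0 reads c2=1 → after 1×micro: 5; S1 reads c0=5 → after 1×micro: 0; S2 reads c0=5 → after 2×micro: 1 ⇒ (c0=5, c1=0, c2=1)
macro 6: S0 reads c2=1 → after 1×micro: 5; S1 reads c0=5 → after 1×micro: 0; S2 reads c0=5 → after 2×micro: 1 ⇒ (c0=5, c1=0, c2=1)
macro 7: S0 reads c2=1 → after 1×micro: 5; S1 reads c0=5 → after 1×micro: 0; S2 reads c0=5 → after 2×micro: 1 ⇒ (c0=5, c1=0, c2=1)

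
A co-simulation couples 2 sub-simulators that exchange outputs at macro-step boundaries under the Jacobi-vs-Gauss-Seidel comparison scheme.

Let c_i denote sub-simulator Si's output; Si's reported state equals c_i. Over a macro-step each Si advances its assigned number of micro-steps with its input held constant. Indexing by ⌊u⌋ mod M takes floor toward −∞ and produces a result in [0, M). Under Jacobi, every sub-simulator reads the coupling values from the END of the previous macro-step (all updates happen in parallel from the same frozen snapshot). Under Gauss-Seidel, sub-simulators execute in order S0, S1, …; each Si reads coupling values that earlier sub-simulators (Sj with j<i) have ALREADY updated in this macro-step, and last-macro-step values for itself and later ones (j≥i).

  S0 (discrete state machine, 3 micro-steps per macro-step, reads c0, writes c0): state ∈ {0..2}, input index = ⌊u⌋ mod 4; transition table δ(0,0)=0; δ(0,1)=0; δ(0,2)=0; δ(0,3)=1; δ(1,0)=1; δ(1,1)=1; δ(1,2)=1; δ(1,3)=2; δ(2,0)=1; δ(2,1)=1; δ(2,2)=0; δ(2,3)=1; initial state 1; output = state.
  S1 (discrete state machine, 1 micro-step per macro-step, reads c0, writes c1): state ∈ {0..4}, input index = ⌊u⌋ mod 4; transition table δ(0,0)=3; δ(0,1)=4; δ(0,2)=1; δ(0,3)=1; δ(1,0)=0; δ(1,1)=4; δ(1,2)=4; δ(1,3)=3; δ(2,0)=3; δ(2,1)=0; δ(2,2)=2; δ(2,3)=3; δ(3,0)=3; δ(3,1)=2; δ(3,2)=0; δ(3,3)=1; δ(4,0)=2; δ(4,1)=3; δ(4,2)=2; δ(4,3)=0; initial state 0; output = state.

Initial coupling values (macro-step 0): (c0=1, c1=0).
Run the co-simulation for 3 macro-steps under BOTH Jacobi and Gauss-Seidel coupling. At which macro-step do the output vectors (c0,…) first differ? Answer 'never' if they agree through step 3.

first divergence at macro-step: never

[Jacobi] macro 1: S0 reads c0=1 → after 3×micro: 1; S1 reads c0=1 → after 1×micro: 4 ⇒ (c0=1, c1=4)
[Jacobi] macro 2: S0 reads c0=1 → after 3×micro: 1; S1 reads c0=1 → after 1×micro: 3 ⇒ (c0=1, c1=3)
[Jacobi] macro 3: S0 reads c0=1 → after 3×micro: 1; S1 reads c0=1 → after 1×micro: 2 ⇒ (c0=1, c1=2)
[Gauss-Seidel] macro 1: S0 reads c0=1 → after 3×micro: 1; S1 reads c0=1 → after 1×micro: 4 ⇒ (c0=1, c1=4)
[Gauss-Seidel] macro 2: S0 reads c0=1 → after 3×micro: 1; S1 reads c0=1 → after 1×micro: 3 ⇒ (c0=1, c1=3)
[Gauss-Seidel] macro 3: S0 reads c0=1 → after 3×micro: 1; S1 reads c0=1 → after 1×micro: 2 ⇒ (c0=1, c1=2)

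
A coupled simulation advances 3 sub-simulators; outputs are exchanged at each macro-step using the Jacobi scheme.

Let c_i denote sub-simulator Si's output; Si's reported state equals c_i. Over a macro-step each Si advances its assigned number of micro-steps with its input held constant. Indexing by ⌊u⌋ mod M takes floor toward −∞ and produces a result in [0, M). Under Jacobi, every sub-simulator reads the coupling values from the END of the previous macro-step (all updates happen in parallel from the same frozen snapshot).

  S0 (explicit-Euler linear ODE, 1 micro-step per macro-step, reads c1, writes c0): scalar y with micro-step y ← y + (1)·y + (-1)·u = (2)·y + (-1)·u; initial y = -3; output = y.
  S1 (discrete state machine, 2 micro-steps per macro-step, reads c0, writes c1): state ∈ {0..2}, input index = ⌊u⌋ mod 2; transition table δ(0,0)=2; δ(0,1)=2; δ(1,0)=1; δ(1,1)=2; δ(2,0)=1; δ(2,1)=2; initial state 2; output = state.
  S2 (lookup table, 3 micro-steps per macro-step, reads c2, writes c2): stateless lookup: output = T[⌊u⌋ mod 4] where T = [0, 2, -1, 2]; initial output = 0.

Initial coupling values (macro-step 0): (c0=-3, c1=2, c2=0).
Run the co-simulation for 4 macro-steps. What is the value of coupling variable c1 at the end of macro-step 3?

c1 at macro-step 3 = 1

macro 1: S0 reads c1=2 → after 1×micro: -8; S1 reads c0=-3 → after 2×micro: 2; S2 reads c2=0 → after 3×micro: 0 ⇒ (c0=-8, c1=2, c2=0)
macro 2: S0 reads c1=2 → after 1×micro: -18; S1 reads c0=-8 → after 2×micro: 1; S2 reads c2=0 → after 3×micro: 0 ⇒ (c0=-18, c1=1, c2=0)
macro 3: S0 reads c1=1 → after 1×micro: -37; S1 reads c0=-18 → after 2×micro: 1; S2 reads c2=0 → after 3×micro: 0 ⇒ (c0=-37, c1=1, c2=0)
macro 4: S0 reads c1=1 → after 1×micro: -75; S1 reads c0=-37 → after 2×micro: 2; S2 reads c2=0 → after 3×micro: 0 ⇒ (c0=-75, c1=2, c2=0)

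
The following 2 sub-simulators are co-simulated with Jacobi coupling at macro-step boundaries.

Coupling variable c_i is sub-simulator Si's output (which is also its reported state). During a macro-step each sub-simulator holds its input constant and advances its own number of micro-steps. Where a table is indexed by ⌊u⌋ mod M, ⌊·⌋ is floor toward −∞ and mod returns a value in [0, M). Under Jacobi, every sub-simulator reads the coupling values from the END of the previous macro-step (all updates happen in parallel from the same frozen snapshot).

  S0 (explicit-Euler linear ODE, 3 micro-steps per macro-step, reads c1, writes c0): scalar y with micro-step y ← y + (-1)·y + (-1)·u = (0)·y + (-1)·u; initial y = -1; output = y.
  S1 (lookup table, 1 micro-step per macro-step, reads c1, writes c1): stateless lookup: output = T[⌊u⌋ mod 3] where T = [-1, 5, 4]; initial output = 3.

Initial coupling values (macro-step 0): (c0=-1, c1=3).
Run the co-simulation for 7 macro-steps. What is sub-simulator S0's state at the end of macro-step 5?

S0 state at macro-step 5 = -4

macro 1: S0 reads c1=3 → after 3×micro: -3; S1 reads c1=3 → after 1×micro: -1 ⇒ (c0=-3, c1=-1)
macro 2: S0 reads c1=-1 → after 3×micro: 1; S1 reads c1=-1 → after 1×micro: 4 ⇒ (c0=1, c1=4)
macro 3: S0 reads c1=4 → after 3×micro: -4; S1 reads c1=4 → after 1×micro: 5 ⇒ (c0=-4, c1=5)
macro 4: S0 reads c1=5 → after 3×micro: -5; S1 reads c1=5 → after 1×micro: 4 ⇒ (c0=-5, c1=4)
macro 5: S0 reads c1=4 → after 3×micro: -4; S1 reads c1=4 → after 1×micro: 5 ⇒ (c0=-4, c1=5)
macro 6: S0 reads c1=5 → after 3×micro: -5; S1 reads c1=5 → after 1×micro: 4 ⇒ (c0=-5, c1=4)
macro 7: S0 reads c1=4 → after 3×micro: -4; S1 reads c1=4 → after 1×micro: 5 ⇒ (c0=-4, c1=5)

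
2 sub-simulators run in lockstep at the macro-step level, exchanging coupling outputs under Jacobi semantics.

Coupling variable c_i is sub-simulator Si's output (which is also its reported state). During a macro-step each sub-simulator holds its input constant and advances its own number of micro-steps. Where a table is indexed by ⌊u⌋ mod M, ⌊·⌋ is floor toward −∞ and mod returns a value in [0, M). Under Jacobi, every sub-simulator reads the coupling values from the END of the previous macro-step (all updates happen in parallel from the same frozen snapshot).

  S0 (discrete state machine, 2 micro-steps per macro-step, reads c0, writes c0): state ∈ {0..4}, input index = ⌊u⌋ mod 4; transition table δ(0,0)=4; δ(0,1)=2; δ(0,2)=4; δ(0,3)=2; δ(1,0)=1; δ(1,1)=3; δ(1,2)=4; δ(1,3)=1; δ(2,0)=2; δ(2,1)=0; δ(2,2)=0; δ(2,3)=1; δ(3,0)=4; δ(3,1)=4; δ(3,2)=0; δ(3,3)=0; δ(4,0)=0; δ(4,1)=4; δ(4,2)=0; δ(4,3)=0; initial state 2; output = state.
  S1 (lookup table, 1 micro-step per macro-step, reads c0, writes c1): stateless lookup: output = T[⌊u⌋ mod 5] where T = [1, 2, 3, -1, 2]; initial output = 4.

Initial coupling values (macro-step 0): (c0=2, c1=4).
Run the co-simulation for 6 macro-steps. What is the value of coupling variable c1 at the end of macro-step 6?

macro 1: S0 reads c0=2 → after 2×micro: 4; S1 reads c0=2 → after 1×micro: 3 ⇒ (c0=4, c1=3)
macro 2: S0 reads c0=4 → after 2×micro: 4; S1 reads c0=4 → after 1×micro: 2 ⇒ (c0=4, c1=2)
macro 3: S0 reads c0=4 → after 2×micro: 4; S1 reads c0=4 → after 1×micro: 2 ⇒ (c0=4, c1=2)
macro 4: S0 reads c0=4 → after 2×micro: 4; S1 reads c0=4 → after 1×micro: 2 ⇒ (c0=4, c1=2)
macro 5: S0 reads c0=4 → after 2×micro: 4; S1 reads c0=4 → after 1×micro: 2 ⇒ (c0=4, c1=2)
macro 6: S0 reads c0=4 → after 2×micro: 4; S1 reads c0=4 → after 1×micro: 2 ⇒ (c0=4, c1=2)

c1 at macro-step 6 = 2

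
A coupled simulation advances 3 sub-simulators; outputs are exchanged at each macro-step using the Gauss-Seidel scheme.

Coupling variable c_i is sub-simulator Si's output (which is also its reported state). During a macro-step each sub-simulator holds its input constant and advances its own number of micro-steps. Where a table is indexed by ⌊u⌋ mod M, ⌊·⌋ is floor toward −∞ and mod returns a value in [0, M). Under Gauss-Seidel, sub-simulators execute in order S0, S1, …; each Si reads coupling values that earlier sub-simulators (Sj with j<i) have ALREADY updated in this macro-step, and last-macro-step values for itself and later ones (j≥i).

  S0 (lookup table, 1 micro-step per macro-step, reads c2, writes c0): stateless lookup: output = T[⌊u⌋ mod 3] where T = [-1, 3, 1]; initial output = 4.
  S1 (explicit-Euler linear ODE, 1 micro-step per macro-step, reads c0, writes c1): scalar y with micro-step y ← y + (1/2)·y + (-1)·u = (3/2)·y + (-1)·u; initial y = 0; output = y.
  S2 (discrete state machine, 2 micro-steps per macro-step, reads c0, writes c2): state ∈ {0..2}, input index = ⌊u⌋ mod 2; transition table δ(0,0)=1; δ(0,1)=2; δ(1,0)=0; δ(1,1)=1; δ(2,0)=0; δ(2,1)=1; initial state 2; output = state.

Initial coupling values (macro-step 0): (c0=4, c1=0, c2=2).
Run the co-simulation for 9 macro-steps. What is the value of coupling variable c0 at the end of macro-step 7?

c0 at macro-step 7 = 3

macro 1: S0 reads c2=2 → after 1×micro: 1; S1 reads c0=1 → after 1×micro: -1; S2 reads c0=1 → after 2×micro: 1 ⇒ (c0=1, c1=-1, c2=1)
macro 2: S0 reads c2=1 → after 1×micro: 3; S1 reads c0=3 → after 1×micro: -9/2; S2 reads c0=3 → after 2×micro: 1 ⇒ (c0=3, c1=-9/2, c2=1)
macro 3: S0 reads c2=1 → after 1×micro: 3; S1 reads c0=3 → after 1×micro: -39/4; S2 reads c0=3 → after 2×micro: 1 ⇒ (c0=3, c1=-39/4, c2=1)
macro 4: S0 reads c2=1 → after 1×micro: 3; S1 reads c0=3 → after 1×micro: -141/8; S2 reads c0=3 → after 2×micro: 1 ⇒ (c0=3, c1=-141/8, c2=1)
macro 5: S0 reads c2=1 → after 1×micro: 3; S1 reads c0=3 → after 1×micro: -471/16; S2 reads c0=3 → after 2×micro: 1 ⇒ (c0=3, c1=-471/16, c2=1)
macro 6: S0 reads c2=1 → after 1×micro: 3; S1 reads c0=3 → after 1×micro: -1509/32; S2 reads c0=3 → after 2×micro: 1 ⇒ (c0=3, c1=-1509/32, c2=1)
macro 7: S0 reads c2=1 → after 1×micro: 3; S1 reads c0=3 → after 1×micro: -4719/64; S2 reads c0=3 → after 2×micro: 1 ⇒ (c0=3, c1=-4719/64, c2=1)
macro 8: S0 reads c2=1 → after 1×micro: 3; S1 reads c0=3 → after 1×micro: -14541/128; S2 reads c0=3 → after 2×micro: 1 ⇒ (c0=3, c1=-14541/128, c2=1)
macro 9: S0 reads c2=1 → after 1×micro: 3; S1 reads c0=3 → after 1×micro: -44391/256; S2 reads c0=3 → after 2×micro: 1 ⇒ (c0=3, c1=-44391/256, c2=1)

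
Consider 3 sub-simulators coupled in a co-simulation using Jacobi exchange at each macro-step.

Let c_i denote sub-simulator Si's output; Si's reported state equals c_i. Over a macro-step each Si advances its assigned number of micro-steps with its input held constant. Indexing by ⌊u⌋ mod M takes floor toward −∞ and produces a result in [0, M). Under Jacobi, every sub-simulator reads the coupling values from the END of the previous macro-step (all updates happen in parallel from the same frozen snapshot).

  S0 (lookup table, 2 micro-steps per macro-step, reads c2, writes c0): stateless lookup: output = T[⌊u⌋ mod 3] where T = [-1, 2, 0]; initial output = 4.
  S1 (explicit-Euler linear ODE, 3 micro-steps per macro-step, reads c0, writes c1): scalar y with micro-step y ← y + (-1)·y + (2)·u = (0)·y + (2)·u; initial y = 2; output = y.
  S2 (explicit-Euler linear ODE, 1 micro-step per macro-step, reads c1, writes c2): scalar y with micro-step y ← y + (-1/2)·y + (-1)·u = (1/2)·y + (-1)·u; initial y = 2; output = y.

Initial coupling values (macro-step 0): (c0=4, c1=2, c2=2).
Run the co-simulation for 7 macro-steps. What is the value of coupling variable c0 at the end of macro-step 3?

c0 at macro-step 3 = -1

macro 1: S0 reads c2=2 → after 2×micro: 0; S1 reads c0=4 → after 3×micro: 8; S2 reads c1=2 → after 1×micro: -1 ⇒ (c0=0, c1=8, c2=-1)
macro 2: S0 reads c2=-1 → after 2×micro: 0; S1 reads c0=0 → after 3×micro: 0; S2 reads c1=8 → after 1×micro: -17/2 ⇒ (c0=0, c1=0, c2=-17/2)
macro 3: S0 reads c2=-17/2 → after 2×micro: -1; S1 reads c0=0 → after 3×micro: 0; S2 reads c1=0 → after 1×micro: -17/4 ⇒ (c0=-1, c1=0, c2=-17/4)
macro 4: S0 reads c2=-17/4 → after 2×micro: 2; S1 reads c0=-1 → after 3×micro: -2; S2 reads c1=0 → after 1×micro: -17/8 ⇒ (c0=2, c1=-2, c2=-17/8)
macro 5: S0 reads c2=-17/8 → after 2×micro: -1; S1 reads c0=2 → after 3×micro: 4; S2 reads c1=-2 → after 1×micro: 15/16 ⇒ (c0=-1, c1=4, c2=15/16)
macro 6: S0 reads c2=15/16 → after 2×micro: -1; S1 reads c0=-1 → after 3×micro: -2; S2 reads c1=4 → after 1×micro: -113/32 ⇒ (c0=-1, c1=-2, c2=-113/32)
macro 7: S0 reads c2=-113/32 → after 2×micro: 0; S1 reads c0=-1 → after 3×micro: -2; S2 reads c1=-2 → after 1×micro: 15/64 ⇒ (c0=0, c1=-2, c2=15/64)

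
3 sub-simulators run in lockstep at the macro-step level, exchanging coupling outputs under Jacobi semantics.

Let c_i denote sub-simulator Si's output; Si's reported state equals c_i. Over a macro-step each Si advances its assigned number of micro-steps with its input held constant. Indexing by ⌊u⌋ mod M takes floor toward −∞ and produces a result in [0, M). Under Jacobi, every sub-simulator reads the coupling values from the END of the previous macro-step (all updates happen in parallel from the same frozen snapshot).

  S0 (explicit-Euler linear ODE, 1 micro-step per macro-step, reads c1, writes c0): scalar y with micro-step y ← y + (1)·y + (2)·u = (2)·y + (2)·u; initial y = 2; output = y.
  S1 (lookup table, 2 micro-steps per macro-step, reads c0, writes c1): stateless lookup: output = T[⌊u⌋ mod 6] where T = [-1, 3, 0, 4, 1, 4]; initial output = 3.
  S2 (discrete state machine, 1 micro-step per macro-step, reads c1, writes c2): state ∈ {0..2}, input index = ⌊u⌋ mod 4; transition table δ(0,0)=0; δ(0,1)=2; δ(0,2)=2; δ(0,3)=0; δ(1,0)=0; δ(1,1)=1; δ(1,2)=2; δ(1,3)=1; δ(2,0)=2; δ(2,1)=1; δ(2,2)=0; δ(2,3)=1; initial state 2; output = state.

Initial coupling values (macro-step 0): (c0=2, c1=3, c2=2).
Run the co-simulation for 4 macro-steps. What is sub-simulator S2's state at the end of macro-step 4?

macro 1: S0 reads c1=3 → after 1×micro: 10; S1 reads c0=2 → after 2×micro: 0; S2 reads c1=3 → after 1×micro: 1 ⇒ (c0=10, c1=0, c2=1)
macro 2: S0 reads c1=0 → after 1×micro: 20; S1 reads c0=10 → after 2×micro: 1; S2 reads c1=0 → after 1×micro: 0 ⇒ (c0=20, c1=1, c2=0)
macro 3: S0 reads c1=1 → after 1×micro: 42; S1 reads c0=20 → after 2×micro: 0; S2 reads c1=1 → after 1×micro: 2 ⇒ (c0=42, c1=0, c2=2)
macro 4: S0 reads c1=0 → after 1×micro: 84; S1 reads c0=42 → after 2×micro: -1; S2 reads c1=0 → after 1×micro: 2 ⇒ (c0=84, c1=-1, c2=2)

S2 state at macro-step 4 = 2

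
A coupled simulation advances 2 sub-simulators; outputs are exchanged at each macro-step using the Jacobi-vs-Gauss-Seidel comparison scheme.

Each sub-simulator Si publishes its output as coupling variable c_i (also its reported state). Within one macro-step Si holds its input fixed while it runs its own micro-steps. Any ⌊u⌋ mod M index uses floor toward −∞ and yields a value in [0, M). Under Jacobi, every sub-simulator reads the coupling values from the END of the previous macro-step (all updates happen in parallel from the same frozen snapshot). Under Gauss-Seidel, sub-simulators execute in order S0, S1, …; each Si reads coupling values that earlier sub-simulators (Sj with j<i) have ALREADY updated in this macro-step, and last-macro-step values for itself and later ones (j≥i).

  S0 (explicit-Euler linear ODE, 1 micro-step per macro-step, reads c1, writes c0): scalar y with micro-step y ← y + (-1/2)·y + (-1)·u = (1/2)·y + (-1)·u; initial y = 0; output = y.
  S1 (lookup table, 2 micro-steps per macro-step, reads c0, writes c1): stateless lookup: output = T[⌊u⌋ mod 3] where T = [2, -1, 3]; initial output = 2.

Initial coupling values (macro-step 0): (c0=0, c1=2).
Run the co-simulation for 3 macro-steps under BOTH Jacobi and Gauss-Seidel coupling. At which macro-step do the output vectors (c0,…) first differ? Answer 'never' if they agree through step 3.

[Jacobi] macro 1: S0 reads c1=2 → after 1×micro: -2; S1 reads c0=0 → after 2×micro: 2 ⇒ (c0=-2, c1=2)
[Jacobi] macro 2: S0 reads c1=2 → after 1×micro: -3; S1 reads c0=-2 → after 2×micro: -1 ⇒ (c0=-3, c1=-1)
[Jacobi] macro 3: S0 reads c1=-1 → after 1×micro: -1/2; S1 reads c0=-3 → after 2×micro: 2 ⇒ (c0=-1/2, c1=2)
[Gauss-Seidel] macro 1: S0 reads c1=2 → after 1×micro: -2; S1 reads c0=-2 → after 2×micro: -1 ⇒ (c0=-2, c1=-1)
[Gauss-Seidel] macro 2: S0 reads c1=-1 → after 1×micro: 0; S1 reads c0=0 → after 2×micro: 2 ⇒ (c0=0, c1=2)
[Gauss-Seidel] macro 3: S0 reads c1=2 → after 1×micro: -2; S1 reads c0=-2 → after 2×micro: -1 ⇒ (c0=-2, c1=-1)

first divergence at macro-step: 1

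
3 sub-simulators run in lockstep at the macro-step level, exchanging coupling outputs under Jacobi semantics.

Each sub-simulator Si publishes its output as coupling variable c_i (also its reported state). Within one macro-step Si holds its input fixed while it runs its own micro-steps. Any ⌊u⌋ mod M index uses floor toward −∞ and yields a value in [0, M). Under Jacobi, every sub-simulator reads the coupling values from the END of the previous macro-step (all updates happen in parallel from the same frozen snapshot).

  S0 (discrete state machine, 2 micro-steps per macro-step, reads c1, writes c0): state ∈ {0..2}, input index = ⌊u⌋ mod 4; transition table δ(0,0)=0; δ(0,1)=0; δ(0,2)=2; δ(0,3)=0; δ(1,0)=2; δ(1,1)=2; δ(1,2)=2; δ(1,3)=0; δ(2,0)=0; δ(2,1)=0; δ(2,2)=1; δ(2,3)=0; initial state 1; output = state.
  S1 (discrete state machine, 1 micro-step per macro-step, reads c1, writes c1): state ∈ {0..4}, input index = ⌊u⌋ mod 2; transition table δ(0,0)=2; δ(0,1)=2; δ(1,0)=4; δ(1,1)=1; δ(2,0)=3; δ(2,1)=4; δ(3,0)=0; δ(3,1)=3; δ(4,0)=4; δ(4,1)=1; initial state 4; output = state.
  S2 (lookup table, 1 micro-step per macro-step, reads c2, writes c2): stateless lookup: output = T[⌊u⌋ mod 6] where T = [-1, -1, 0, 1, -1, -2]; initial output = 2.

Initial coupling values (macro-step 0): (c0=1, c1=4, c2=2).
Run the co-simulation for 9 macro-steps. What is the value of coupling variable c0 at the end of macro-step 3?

macro 1: S0 reads c1=4 → after 2×micro: 0; S1 reads c1=4 → after 1×micro: 4; S2 reads c2=2 → after 1×micro: 0 ⇒ (c0=0, c1=4, c2=0)
macro 2: S0 reads c1=4 → after 2×micro: 0; S1 reads c1=4 → after 1×micro: 4; S2 reads c2=0 → after 1×micro: -1 ⇒ (c0=0, c1=4, c2=-1)
macro 3: S0 reads c1=4 → after 2×micro: 0; S1 reads c1=4 → after 1×micro: 4; S2 reads c2=-1 → after 1×micro: -2 ⇒ (c0=0, c1=4, c2=-2)
macro 4: S0 reads c1=4 → after 2×micro: 0; S1 reads c1=4 → after 1×micro: 4; S2 reads c2=-2 → after 1×micro: -1 ⇒ (c0=0, c1=4, c2=-1)
macro 5: S0 reads c1=4 → after 2×micro: 0; S1 reads c1=4 → after 1×micro: 4; S2 reads c2=-1 → after 1×micro: -2 ⇒ (c0=0, c1=4, c2=-2)
macro 6: S0 reads c1=4 → after 2×micro: 0; S1 reads c1=4 → after 1×micro: 4; S2 reads c2=-2 → after 1×micro: -1 ⇒ (c0=0, c1=4, c2=-1)
macro 7: S0 reads c1=4 → after 2×micro: 0; S1 reads c1=4 → after 1×micro: 4; S2 reads c2=-1 → after 1×micro: -2 ⇒ (c0=0, c1=4, c2=-2)
macro 8: S0 reads c1=4 → after 2×micro: 0; S1 reads c1=4 → after 1×micro: 4; S2 reads c2=-2 → after 1×micro: -1 ⇒ (c0=0, c1=4, c2=-1)
macro 9: S0 reads c1=4 → after 2×micro: 0; S1 reads c1=4 → after 1×micro: 4; S2 reads c2=-1 → after 1×micro: -2 ⇒ (c0=0, c1=4, c2=-2)

c0 at macro-step 3 = 0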